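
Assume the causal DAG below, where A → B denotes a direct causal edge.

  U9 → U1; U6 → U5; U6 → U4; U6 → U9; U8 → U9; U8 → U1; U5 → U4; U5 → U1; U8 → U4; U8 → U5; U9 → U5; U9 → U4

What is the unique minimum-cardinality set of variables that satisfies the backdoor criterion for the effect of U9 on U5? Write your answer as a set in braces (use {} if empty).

{U6, U8}

Variables eligible for adjustment (non-descendants of U9, excluding U9 and U5): {U6, U8}.
Backdoor paths from U9 to U5:
  P1: U9 <- U8 -> U5
  P2: U9 <- U8 -> U4 <- U6 -> U5
  P3: U9 <- U8 -> U4 <- U5
  P4: U9 <- U8 -> U1 <- U5
  P5: U9 <- U6 -> U5
  P6: U9 <- U6 -> U4 <- U8 -> U5
  P7: U9 <- U6 -> U4 <- U8 -> U1 <- U5
  P8: U9 <- U6 -> U4 <- U5
The empty set is not sufficient: P1 (U9 <- U8 -> U5) has no collider blocking it and no conditioned non-collider, so it is open.
Try {U6, U8}:
  P1: blocked at fork node U8 ∈ conditioning set.
  P2: blocked at fork node U8 ∈ conditioning set.
  P3: blocked at fork node U8 ∈ conditioning set.
  P4: blocked at fork node U8 ∈ conditioning set.
  P5: blocked at fork node U6 ∈ conditioning set.
  P6: blocked at fork node U6 ∈ conditioning set.
  P7: blocked at fork node U6 ∈ conditioning set.
  P8: blocked at fork node U6 ∈ conditioning set.
{U6, U8} contains no descendant of U9 and blocks every backdoor path.
Every element of {U6, U8} is needed (dropping U6 leaves P5 open; dropping U8 leaves P1 open), so no proper subset is valid.
Among all size-2 subsets of the eligible variables, only {U6, U8} blocks every backdoor path, so it is the unique smallest valid adjustment set.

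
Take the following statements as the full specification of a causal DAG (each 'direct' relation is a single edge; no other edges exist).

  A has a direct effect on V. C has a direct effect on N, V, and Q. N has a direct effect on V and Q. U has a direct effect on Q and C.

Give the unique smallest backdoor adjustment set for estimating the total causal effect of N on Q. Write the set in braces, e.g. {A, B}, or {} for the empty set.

{C}

Variables eligible for adjustment (non-descendants of N, excluding N and Q): {A, C, U}.
Backdoor paths from N to Q:
  P1: N <- C <- U -> Q
  P2: N <- C -> Q
The empty set is not sufficient: P1 (N <- C <- U -> Q) has no collider blocking it and no conditioned non-collider, so it is open.
Try {C}:
  P1: blocked at chain node C ∈ conditioning set.
  P2: blocked at fork node C ∈ conditioning set.
{C} contains no descendant of N and blocks every backdoor path.
No other singleton works — e.g. {U} leaves P2 open — so {C} is the unique smallest valid adjustment set.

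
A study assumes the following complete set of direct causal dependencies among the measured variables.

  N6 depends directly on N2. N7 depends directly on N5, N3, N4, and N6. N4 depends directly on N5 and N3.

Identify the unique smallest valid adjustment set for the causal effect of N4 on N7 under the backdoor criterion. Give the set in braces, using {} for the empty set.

{N3, N5}

Variables eligible for adjustment (non-descendants of N4, excluding N4 and N7): {N2, N3, N5, N6}.
Backdoor paths from N4 to N7:
  P1: N4 <- N5 -> N7
  P2: N4 <- N3 -> N7
The empty set is not sufficient: P1 (N4 <- N5 -> N7) has no collider blocking it and no conditioned non-collider, so it is open.
Try {N3, N5}:
  P1: blocked at fork node N5 ∈ conditioning set.
  P2: blocked at fork node N3 ∈ conditioning set.
{N3, N5} contains no descendant of N4 and blocks every backdoor path.
Every element of {N3, N5} is needed (dropping N3 leaves P2 open; dropping N5 leaves P1 open), so no proper subset is valid.
Among all size-2 subsets of the eligible variables, only {N3, N5} blocks every backdoor path, so it is the unique smallest valid adjustment set.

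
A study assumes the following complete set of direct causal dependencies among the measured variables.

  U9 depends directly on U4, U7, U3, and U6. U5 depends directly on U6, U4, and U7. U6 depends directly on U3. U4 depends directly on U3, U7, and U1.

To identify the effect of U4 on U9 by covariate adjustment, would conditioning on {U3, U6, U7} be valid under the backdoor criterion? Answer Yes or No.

Yes

Backdoor paths from U4 to U9 (paths whose first edge points into U4):
  P1: U4 <- U3 -> U6 -> U5 <- U7 -> U9
  P2: U4 <- U3 -> U6 -> U9
  P3: U4 <- U3 -> U9
  P4: U4 <- U7 -> U5 <- U6 <- U3 -> U9
  P5: U4 <- U7 -> U5 <- U6 -> U9
  P6: U4 <- U7 -> U9
Condition 1 (no descendant of U4 in the set): holds — descendants of U4 are {U5, U9}; none are in {U3, U6, U7}.
Condition 2 (every backdoor path blocked by {U3, U6, U7}):
  P1: blocked at fork node U3 ∈ conditioning set.
  P2: blocked at fork node U3 ∈ conditioning set.
  P3: blocked at fork node U3 ∈ conditioning set.
  P4: blocked at fork node U7 ∈ conditioning set.
  P5: blocked at fork node U7 ∈ conditioning set.
  P6: blocked at fork node U7 ∈ conditioning set.
{U3, U6, U7} satisfies the backdoor criterion.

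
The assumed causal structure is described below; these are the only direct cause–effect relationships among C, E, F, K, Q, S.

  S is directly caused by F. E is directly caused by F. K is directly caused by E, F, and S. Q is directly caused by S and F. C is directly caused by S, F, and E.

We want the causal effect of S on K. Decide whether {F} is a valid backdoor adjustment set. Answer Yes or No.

Yes

Backdoor paths from S to K (paths whose first edge points into S):
  P1: S <- F -> E -> K
  P2: S <- F -> C <- E -> K
  P3: S <- F -> K
Condition 1 (no descendant of S in the set): holds — descendants of S are {C, K, Q}; none are in {F}.
Condition 2 (every backdoor path blocked by {F}):
  P1: blocked at fork node F ∈ conditioning set.
  P2: blocked at fork node F ∈ conditioning set.
  P3: blocked at fork node F ∈ conditioning set.
{F} satisfies the backdoor criterion.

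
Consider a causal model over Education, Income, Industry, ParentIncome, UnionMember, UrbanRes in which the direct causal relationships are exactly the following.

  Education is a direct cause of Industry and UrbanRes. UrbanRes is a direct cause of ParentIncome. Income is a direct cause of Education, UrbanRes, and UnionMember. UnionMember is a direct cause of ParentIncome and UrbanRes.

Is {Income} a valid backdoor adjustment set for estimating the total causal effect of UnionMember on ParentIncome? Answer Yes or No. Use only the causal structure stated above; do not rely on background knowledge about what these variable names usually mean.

Backdoor paths from UnionMember to ParentIncome (paths whose first edge points into UnionMember):
  P1: UnionMember <- Income -> Education -> UrbanRes -> ParentIncome
  P2: UnionMember <- Income -> UrbanRes -> ParentIncome
Condition 1 (no descendant of UnionMember in the set): holds — descendants of UnionMember are {ParentIncome, UrbanRes}; none are in {Income}.
Condition 2 (every backdoor path blocked by {Income}):
  P1: blocked at fork node Income ∈ conditioning set.
  P2: blocked at fork node Income ∈ conditioning set.
{Income} satisfies the backdoor criterion.

Yes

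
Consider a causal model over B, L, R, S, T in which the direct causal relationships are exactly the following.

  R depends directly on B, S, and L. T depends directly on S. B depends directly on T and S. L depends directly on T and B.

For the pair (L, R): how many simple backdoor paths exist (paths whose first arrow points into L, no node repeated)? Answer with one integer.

7

A backdoor path from L to R is any simple undirected path whose first edge points into L (i.e. leaves L via a parent).
Parents of L: {B, T}.
Enumerating:
  P1: L <- T <- S -> B -> R
  P2: L <- T <- S -> R
  P3: L <- T -> B <- S -> R
  P4: L <- T -> B -> R
  P5: L <- B <- S -> R
  P6: L <- B <- T <- S -> R
  P7: L <- B -> R
That exhausts the simple backdoor paths. Count: 7.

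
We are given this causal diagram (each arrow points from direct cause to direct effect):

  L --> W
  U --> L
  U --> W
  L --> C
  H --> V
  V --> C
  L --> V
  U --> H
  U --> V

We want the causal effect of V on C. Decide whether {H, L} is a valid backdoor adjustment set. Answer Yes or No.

Yes

Backdoor paths from V to C (paths whose first edge points into V):
  P1: V <- U -> L -> C
  P2: V <- U -> W <- L -> C
  P3: V <- L -> C
  P4: V <- H <- U -> L -> C
  P5: V <- H <- U -> W <- L -> C
Condition 1 (no descendant of V in the set): holds — descendants of V are {C}; none are in {H, L}.
Condition 2 (every backdoor path blocked by {H, L}):
  P1: blocked at chain node L ∈ conditioning set.
  P2: blocked at collider W (neither it nor any descendant is in the conditioning set).
  P3: blocked at fork node L ∈ conditioning set.
  P4: blocked at chain node H ∈ conditioning set.
  P5: blocked at chain node H ∈ conditioning set.
{H, L} satisfies the backdoor criterion.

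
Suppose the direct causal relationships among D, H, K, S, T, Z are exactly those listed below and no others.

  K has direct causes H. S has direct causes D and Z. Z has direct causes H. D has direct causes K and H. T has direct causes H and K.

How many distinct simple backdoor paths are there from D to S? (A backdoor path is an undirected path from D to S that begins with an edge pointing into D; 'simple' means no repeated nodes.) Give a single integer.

3

A backdoor path from D to S is any simple undirected path whose first edge points into D (i.e. leaves D via a parent).
Parents of D: {H, K}.
Enumerating:
  P1: D <- H -> Z -> S
  P2: D <- K <- H -> Z -> S
  P3: D <- K -> T <- H -> Z -> S
That exhausts the simple backdoor paths. Count: 3.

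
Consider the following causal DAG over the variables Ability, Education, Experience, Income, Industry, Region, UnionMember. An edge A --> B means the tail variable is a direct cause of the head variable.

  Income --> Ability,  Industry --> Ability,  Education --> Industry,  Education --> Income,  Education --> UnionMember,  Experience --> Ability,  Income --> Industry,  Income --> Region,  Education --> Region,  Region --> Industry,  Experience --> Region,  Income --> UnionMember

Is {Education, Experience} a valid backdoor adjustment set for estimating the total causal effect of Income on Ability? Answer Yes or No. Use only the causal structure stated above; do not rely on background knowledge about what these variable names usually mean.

Backdoor paths from Income to Ability (paths whose first edge points into Income):
  P1: Income <- Education -> Region <- Experience -> Ability
  P2: Income <- Education -> Region -> Industry -> Ability
  P3: Income <- Education -> Industry <- Region <- Experience -> Ability
  P4: Income <- Education -> Industry -> Ability
Condition 1 (no descendant of Income in the set): holds — descendants of Income are {Ability, Industry, Region, UnionMember}; none are in {Education, Experience}.
Condition 2 (every backdoor path blocked by {Education, Experience}):
  P1: blocked at fork node Education ∈ conditioning set.
  P2: blocked at fork node Education ∈ conditioning set.
  P3: blocked at fork node Education ∈ conditioning set.
  P4: blocked at fork node Education ∈ conditioning set.
{Education, Experience} satisfies the backdoor criterion.

Yes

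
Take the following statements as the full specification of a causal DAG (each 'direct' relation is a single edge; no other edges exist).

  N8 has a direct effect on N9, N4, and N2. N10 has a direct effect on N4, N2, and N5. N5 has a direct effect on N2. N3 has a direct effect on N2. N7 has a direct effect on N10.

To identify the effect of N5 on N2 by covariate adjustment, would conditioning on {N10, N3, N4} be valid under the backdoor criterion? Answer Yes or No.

Backdoor paths from N5 to N2 (paths whose first edge points into N5):
  P1: N5 <- N10 -> N4 <- N8 -> N2
  P2: N5 <- N10 -> N2
Condition 1 (no descendant of N5 in the set): holds — descendants of N5 are {N2}; none are in {N10, N3, N4}.
Condition 2 (every backdoor path blocked by {N10, N3, N4}):
  P1: blocked at fork node N10 ∈ conditioning set.
  P2: blocked at fork node N10 ∈ conditioning set.
{N10, N3, N4} satisfies the backdoor criterion.

Yes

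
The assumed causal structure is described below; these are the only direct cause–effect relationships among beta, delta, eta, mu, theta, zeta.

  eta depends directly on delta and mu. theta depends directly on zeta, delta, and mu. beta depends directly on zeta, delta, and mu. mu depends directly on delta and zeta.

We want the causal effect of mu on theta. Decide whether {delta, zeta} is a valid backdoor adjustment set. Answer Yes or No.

Backdoor paths from mu to theta (paths whose first edge points into mu):
  P1: mu <- delta -> beta <- zeta -> theta
  P2: mu <- delta -> theta
  P3: mu <- zeta -> beta <- delta -> theta
  P4: mu <- zeta -> theta
Condition 1 (no descendant of mu in the set): holds — descendants of mu are {beta, eta, theta}; none are in {delta, zeta}.
Condition 2 (every backdoor path blocked by {delta, zeta}):
  P1: blocked at fork node delta ∈ conditioning set.
  P2: blocked at fork node delta ∈ conditioning set.
  P3: blocked at fork node zeta ∈ conditioning set.
  P4: blocked at fork node zeta ∈ conditioning set.
{delta, zeta} satisfies the backdoor criterion.

Yes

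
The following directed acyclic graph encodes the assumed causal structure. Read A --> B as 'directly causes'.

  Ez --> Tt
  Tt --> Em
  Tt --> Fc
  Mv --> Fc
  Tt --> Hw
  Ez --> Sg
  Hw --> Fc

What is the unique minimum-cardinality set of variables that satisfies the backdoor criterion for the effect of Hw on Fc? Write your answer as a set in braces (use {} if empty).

{Tt}

Variables eligible for adjustment (non-descendants of Hw, excluding Hw and Fc): {Em, Ez, Mv, Sg, Tt}.
Backdoor paths from Hw to Fc:
  P1: Hw <- Tt -> Fc
The empty set is not sufficient: P1 (Hw <- Tt -> Fc) has no collider blocking it and no conditioned non-collider, so it is open.
Try {Tt}:
  P1: blocked at fork node Tt ∈ conditioning set.
{Tt} contains no descendant of Hw and blocks every backdoor path.
No other singleton works — e.g. {Ez} leaves P1 open — so {Tt} is the unique smallest valid adjustment set.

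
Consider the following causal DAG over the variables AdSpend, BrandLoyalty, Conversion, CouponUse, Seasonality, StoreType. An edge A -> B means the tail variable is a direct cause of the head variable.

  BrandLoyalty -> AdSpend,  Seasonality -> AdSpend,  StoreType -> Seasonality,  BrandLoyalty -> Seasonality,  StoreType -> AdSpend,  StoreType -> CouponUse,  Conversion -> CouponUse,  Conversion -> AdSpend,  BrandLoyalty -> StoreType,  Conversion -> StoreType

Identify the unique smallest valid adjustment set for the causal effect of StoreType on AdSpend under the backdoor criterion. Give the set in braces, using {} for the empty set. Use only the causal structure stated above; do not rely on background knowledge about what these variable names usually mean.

{BrandLoyalty, Conversion}

Variables eligible for adjustment (non-descendants of StoreType, excluding StoreType and AdSpend): {BrandLoyalty, Conversion}.
Backdoor paths from StoreType to AdSpend:
  P1: StoreType <- Conversion -> AdSpend
  P2: StoreType <- BrandLoyalty -> Seasonality -> AdSpend
  P3: StoreType <- BrandLoyalty -> AdSpend
The empty set is not sufficient: P1 (StoreType <- Conversion -> AdSpend) has no collider blocking it and no conditioned non-collider, so it is open.
Try {BrandLoyalty, Conversion}:
  P1: blocked at fork node Conversion ∈ conditioning set.
  P2: blocked at fork node BrandLoyalty ∈ conditioning set.
  P3: blocked at fork node BrandLoyalty ∈ conditioning set.
{BrandLoyalty, Conversion} contains no descendant of StoreType and blocks every backdoor path.
Every element of {BrandLoyalty, Conversion} is needed (dropping BrandLoyalty leaves P2 open; dropping Conversion leaves P1 open), so no proper subset is valid.
Among all size-2 subsets of the eligible variables, only {BrandLoyalty, Conversion} blocks every backdoor path, so it is the unique smallest valid adjustment set.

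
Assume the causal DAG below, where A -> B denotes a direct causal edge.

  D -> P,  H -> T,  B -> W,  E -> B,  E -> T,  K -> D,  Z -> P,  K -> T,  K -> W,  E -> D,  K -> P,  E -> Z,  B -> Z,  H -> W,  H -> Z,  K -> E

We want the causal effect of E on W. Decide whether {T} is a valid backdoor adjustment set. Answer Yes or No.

Backdoor paths from E to W (paths whose first edge points into E):
  P1: E <- K -> W
  P2: E <- K -> T <- H -> W
  P3: E <- K -> T <- H -> Z <- B -> W
  P4: E <- K -> D -> P <- Z <- H -> W
  P5: E <- K -> D -> P <- Z <- B -> W
  P6: E <- K -> P <- Z <- H -> W
  P7: E <- K -> P <- Z <- B -> W
Condition 1 (no descendant of E in the set): FAILS — T is a descendant of E.
Condition 2 (every backdoor path blocked by {T}):
  P1: open — no interior node is in the conditioning set.
  P2: open — collider(s) T are conditioned on (or have a conditioned descendant) and no non-collider on the path is in the set.
  P3: blocked at collider Z (neither it nor any descendant is in the conditioning set).
  P4: blocked at collider P (neither it nor any descendant is in the conditioning set).
  P5: blocked at collider P (neither it nor any descendant is in the conditioning set).
  P6: blocked at collider P (neither it nor any descendant is in the conditioning set).
  P7: blocked at collider P (neither it nor any descendant is in the conditioning set).
{T} does not satisfy the backdoor criterion.

No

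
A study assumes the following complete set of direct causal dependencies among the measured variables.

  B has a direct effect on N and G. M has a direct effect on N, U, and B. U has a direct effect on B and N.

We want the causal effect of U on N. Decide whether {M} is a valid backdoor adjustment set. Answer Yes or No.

Backdoor paths from U to N (paths whose first edge points into U):
  P1: U <- M -> B -> N
  P2: U <- M -> N
Condition 1 (no descendant of U in the set): holds — descendants of U are {B, G, N}; none are in {M}.
Condition 2 (every backdoor path blocked by {M}):
  P1: blocked at fork node M ∈ conditioning set.
  P2: blocked at fork node M ∈ conditioning set.
{M} satisfies the backdoor criterion.

Yes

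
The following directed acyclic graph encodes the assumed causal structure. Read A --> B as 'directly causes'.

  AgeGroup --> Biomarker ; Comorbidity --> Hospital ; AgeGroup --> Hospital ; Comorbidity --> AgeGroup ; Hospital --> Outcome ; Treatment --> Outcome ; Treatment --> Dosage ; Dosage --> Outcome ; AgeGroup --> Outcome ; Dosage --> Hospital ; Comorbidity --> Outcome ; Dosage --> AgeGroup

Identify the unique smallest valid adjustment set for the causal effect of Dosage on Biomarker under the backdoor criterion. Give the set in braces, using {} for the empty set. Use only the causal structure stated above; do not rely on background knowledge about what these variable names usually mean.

{}

Variables eligible for adjustment (non-descendants of Dosage, excluding Dosage and Biomarker): {Comorbidity, Treatment}.
Backdoor paths from Dosage to Biomarker:
  P1: Dosage <- Treatment -> Outcome <- Comorbidity -> AgeGroup -> Biomarker
  P2: Dosage <- Treatment -> Outcome <- Comorbidity -> Hospital <- AgeGroup -> Biomarker
  P3: Dosage <- Treatment -> Outcome <- AgeGroup -> Biomarker
  P4: Dosage <- Treatment -> Outcome <- Hospital <- Comorbidity -> AgeGroup -> Biomarker
  P5: Dosage <- Treatment -> Outcome <- Hospital <- AgeGroup -> Biomarker
Each backdoor path contains an unconditioned collider, so every path is already blocked with the empty conditioning set:
  P1: blocked at collider Outcome (neither it nor any descendant is in the conditioning set).
  P2: blocked at collider Outcome (neither it nor any descendant is in the conditioning set).
  P3: blocked at collider Outcome (neither it nor any descendant is in the conditioning set).
  P4: blocked at collider Outcome (neither it nor any descendant is in the conditioning set).
  P5: blocked at collider Outcome (neither it nor any descendant is in the conditioning set).
The empty set is therefore the unique smallest valid set.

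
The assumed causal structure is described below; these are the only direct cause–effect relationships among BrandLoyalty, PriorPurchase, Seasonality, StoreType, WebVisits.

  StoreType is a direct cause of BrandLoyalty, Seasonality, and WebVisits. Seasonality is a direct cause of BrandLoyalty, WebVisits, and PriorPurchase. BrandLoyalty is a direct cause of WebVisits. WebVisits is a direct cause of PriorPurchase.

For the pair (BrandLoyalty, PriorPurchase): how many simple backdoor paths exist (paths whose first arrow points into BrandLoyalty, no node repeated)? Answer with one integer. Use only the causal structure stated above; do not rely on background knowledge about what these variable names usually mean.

A backdoor path from BrandLoyalty to PriorPurchase is any simple undirected path whose first edge points into BrandLoyalty (i.e. leaves BrandLoyalty via a parent).
Parents of BrandLoyalty: {Seasonality, StoreType}.
Enumerating:
  P1: BrandLoyalty <- StoreType -> Seasonality -> WebVisits -> PriorPurchase
  P2: BrandLoyalty <- StoreType -> Seasonality -> PriorPurchase
  P3: BrandLoyalty <- StoreType -> WebVisits <- Seasonality -> PriorPurchase
  P4: BrandLoyalty <- StoreType -> WebVisits -> PriorPurchase
  P5: BrandLoyalty <- Seasonality <- StoreType -> WebVisits -> PriorPurchase
  P6: BrandLoyalty <- Seasonality -> WebVisits -> PriorPurchase
  P7: BrandLoyalty <- Seasonality -> PriorPurchase
That exhausts the simple backdoor paths. Count: 7.

7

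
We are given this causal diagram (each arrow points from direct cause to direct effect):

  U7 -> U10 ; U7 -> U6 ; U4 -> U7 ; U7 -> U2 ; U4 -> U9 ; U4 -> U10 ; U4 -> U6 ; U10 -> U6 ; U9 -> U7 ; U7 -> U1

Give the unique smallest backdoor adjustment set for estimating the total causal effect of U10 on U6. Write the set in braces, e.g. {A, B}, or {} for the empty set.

Variables eligible for adjustment (non-descendants of U10, excluding U10 and U6): {U1, U2, U4, U7, U9}.
Backdoor paths from U10 to U6:
  P1: U10 <- U4 -> U9 -> U7 -> U6
  P2: U10 <- U4 -> U7 -> U6
  P3: U10 <- U4 -> U6
  P4: U10 <- U7 <- U4 -> U6
  P5: U10 <- U7 <- U9 <- U4 -> U6
  P6: U10 <- U7 -> U6
The empty set is not sufficient: P1 (U10 <- U4 -> U9 -> U7 -> U6) has no collider blocking it and no conditioned non-collider, so it is open.
Try {U4, U7}:
  P1: blocked at fork node U4 ∈ conditioning set.
  P2: blocked at fork node U4 ∈ conditioning set.
  P3: blocked at fork node U4 ∈ conditioning set.
  P4: blocked at chain node U7 ∈ conditioning set.
  P5: blocked at chain node U7 ∈ conditioning set.
  P6: blocked at fork node U7 ∈ conditioning set.
{U4, U7} contains no descendant of U10 and blocks every backdoor path.
Every element of {U4, U7} is needed (dropping U4 leaves P3 open; dropping U7 leaves P6 open), so no proper subset is valid.
Among all size-2 subsets of the eligible variables, only {U4, U7} blocks every backdoor path, so it is the unique smallest valid adjustment set.

{U4, U7}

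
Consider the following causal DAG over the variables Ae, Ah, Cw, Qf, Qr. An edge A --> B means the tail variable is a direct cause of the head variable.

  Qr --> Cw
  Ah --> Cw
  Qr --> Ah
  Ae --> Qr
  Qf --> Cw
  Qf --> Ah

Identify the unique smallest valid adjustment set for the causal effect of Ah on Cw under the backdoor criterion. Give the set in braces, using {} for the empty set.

{Qf, Qr}

Variables eligible for adjustment (non-descendants of Ah, excluding Ah and Cw): {Ae, Qf, Qr}.
Backdoor paths from Ah to Cw:
  P1: Ah <- Qf -> Cw
  P2: Ah <- Qr -> Cw
The empty set is not sufficient: P1 (Ah <- Qf -> Cw) has no collider blocking it and no conditioned non-collider, so it is open.
Try {Qf, Qr}:
  P1: blocked at fork node Qf ∈ conditioning set.
  P2: blocked at fork node Qr ∈ conditioning set.
{Qf, Qr} contains no descendant of Ah and blocks every backdoor path.
Every element of {Qf, Qr} is needed (dropping Qf leaves P1 open; dropping Qr leaves P2 open), so no proper subset is valid.
Among all size-2 subsets of the eligible variables, only {Qf, Qr} blocks every backdoor path, so it is the unique smallest valid adjustment set.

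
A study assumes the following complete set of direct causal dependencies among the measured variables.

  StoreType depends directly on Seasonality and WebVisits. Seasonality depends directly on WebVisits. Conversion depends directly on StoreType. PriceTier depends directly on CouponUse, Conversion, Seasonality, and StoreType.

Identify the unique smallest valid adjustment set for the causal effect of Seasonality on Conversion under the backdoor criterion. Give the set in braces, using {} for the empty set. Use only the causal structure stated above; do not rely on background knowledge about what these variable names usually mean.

{WebVisits}

Variables eligible for adjustment (non-descendants of Seasonality, excluding Seasonality and Conversion): {CouponUse, WebVisits}.
Backdoor paths from Seasonality to Conversion:
  P1: Seasonality <- WebVisits -> StoreType -> Conversion
  P2: Seasonality <- WebVisits -> StoreType -> PriceTier <- Conversion
The empty set is not sufficient: P1 (Seasonality <- WebVisits -> StoreType -> Conversion) has no collider blocking it and no conditioned non-collider, so it is open.
Try {WebVisits}:
  P1: blocked at fork node WebVisits ∈ conditioning set.
  P2: blocked at fork node WebVisits ∈ conditioning set.
{WebVisits} contains no descendant of Seasonality and blocks every backdoor path.
No other singleton works — e.g. {CouponUse} leaves P1 open — so {WebVisits} is the unique smallest valid adjustment set.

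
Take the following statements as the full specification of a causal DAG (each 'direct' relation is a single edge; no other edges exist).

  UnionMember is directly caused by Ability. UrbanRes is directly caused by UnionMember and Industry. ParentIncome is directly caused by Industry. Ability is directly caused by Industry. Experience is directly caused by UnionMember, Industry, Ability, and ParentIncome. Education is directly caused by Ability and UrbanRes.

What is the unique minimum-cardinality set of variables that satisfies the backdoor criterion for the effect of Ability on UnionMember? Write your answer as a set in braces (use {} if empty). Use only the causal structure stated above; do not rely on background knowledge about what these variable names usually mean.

{}

Variables eligible for adjustment (non-descendants of Ability, excluding Ability and UnionMember): {Industry, ParentIncome}.
Backdoor paths from Ability to UnionMember:
  P1: Ability <- Industry -> ParentIncome -> Experience <- UnionMember
  P2: Ability <- Industry -> UrbanRes <- UnionMember
  P3: Ability <- Industry -> Experience <- UnionMember
Each backdoor path contains an unconditioned collider, so every path is already blocked with the empty conditioning set:
  P1: blocked at collider Experience (neither it nor any descendant is in the conditioning set).
  P2: blocked at collider UrbanRes (neither it nor any descendant is in the conditioning set).
  P3: blocked at collider Experience (neither it nor any descendant is in the conditioning set).
The empty set is therefore the unique smallest valid set.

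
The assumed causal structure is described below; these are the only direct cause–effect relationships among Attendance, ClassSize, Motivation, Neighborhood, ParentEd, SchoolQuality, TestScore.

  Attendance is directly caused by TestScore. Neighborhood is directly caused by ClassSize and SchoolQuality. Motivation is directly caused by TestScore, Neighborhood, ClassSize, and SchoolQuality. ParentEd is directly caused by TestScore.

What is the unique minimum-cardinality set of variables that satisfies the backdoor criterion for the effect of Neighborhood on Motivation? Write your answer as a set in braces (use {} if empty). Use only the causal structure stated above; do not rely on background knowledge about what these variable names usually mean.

Variables eligible for adjustment (non-descendants of Neighborhood, excluding Neighborhood and Motivation): {Attendance, ClassSize, ParentEd, SchoolQuality, TestScore}.
Backdoor paths from Neighborhood to Motivation:
  P1: Neighborhood <- ClassSize -> Motivation
  P2: Neighborhood <- SchoolQuality -> Motivation
The empty set is not sufficient: P1 (Neighborhood <- ClassSize -> Motivation) has no collider blocking it and no conditioned non-collider, so it is open.
Try {ClassSize, SchoolQuality}:
  P1: blocked at fork node ClassSize ∈ conditioning set.
  P2: blocked at fork node SchoolQuality ∈ conditioning set.
{ClassSize, SchoolQuality} contains no descendant of Neighborhood and blocks every backdoor path.
Every element of {ClassSize, SchoolQuality} is needed (dropping ClassSize leaves P1 open; dropping SchoolQuality leaves P2 open), so no proper subset is valid.
Among all size-2 subsets of the eligible variables, only {ClassSize, SchoolQuality} blocks every backdoor path, so it is the unique smallest valid adjustment set.

{ClassSize, SchoolQuality}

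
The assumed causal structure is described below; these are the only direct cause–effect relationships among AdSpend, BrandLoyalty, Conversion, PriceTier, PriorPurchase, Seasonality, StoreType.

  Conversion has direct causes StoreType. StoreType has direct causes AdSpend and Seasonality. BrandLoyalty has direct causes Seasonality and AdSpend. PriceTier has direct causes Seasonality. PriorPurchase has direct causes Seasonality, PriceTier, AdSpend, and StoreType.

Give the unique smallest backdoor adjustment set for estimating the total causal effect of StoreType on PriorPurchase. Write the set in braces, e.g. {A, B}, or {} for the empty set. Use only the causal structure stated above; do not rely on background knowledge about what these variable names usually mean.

Variables eligible for adjustment (non-descendants of StoreType, excluding StoreType and PriorPurchase): {AdSpend, BrandLoyalty, PriceTier, Seasonality}.
Backdoor paths from StoreType to PriorPurchase:
  P1: StoreType <- Seasonality -> PriceTier -> PriorPurchase
  P2: StoreType <- Seasonality -> BrandLoyalty <- AdSpend -> PriorPurchase
  P3: StoreType <- Seasonality -> PriorPurchase
  P4: StoreType <- AdSpend -> BrandLoyalty <- Seasonality -> PriceTier -> PriorPurchase
  P5: StoreType <- AdSpend -> BrandLoyalty <- Seasonality -> PriorPurchase
  P6: StoreType <- AdSpend -> PriorPurchase
The empty set is not sufficient: P1 (StoreType <- Seasonality -> PriceTier -> PriorPurchase) has no collider blocking it and no conditioned non-collider, so it is open.
Try {AdSpend, Seasonality}:
  P1: blocked at fork node Seasonality ∈ conditioning set.
  P2: blocked at fork node Seasonality ∈ conditioning set.
  P3: blocked at fork node Seasonality ∈ conditioning set.
  P4: blocked at fork node AdSpend ∈ conditioning set.
  P5: blocked at fork node AdSpend ∈ conditioning set.
  P6: blocked at fork node AdSpend ∈ conditioning set.
{AdSpend, Seasonality} contains no descendant of StoreType and blocks every backdoor path.
Every element of {AdSpend, Seasonality} is needed (dropping AdSpend leaves P6 open; dropping Seasonality leaves P1 open), so no proper subset is valid.
Among all size-2 subsets of the eligible variables, only {AdSpend, Seasonality} blocks every backdoor path, so it is the unique smallest valid adjustment set.

{AdSpend, Seasonality}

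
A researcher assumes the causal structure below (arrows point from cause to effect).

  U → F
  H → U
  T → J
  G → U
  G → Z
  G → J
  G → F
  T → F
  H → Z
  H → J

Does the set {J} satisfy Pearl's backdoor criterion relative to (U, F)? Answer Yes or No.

No

Backdoor paths from U to F (paths whose first edge points into U):
  P1: U <- G -> Z <- H -> J <- T -> F
  P2: U <- G -> J <- T -> F
  P3: U <- G -> F
  P4: U <- H -> Z <- G -> J <- T -> F
  P5: U <- H -> Z <- G -> F
  P6: U <- H -> J <- G -> F
  P7: U <- H -> J <- T -> F
Condition 1 (no descendant of U in the set): holds — descendants of U are {F}; none are in {J}.
Condition 2 (every backdoor path blocked by {J}):
  P1: blocked at collider Z (neither it nor any descendant is in the conditioning set).
  P2: open — collider(s) J are conditioned on (or have a conditioned descendant) and no non-collider on the path is in the set.
  P3: open — no interior node is in the conditioning set.
  P4: blocked at collider Z (neither it nor any descendant is in the conditioning set).
  P5: blocked at collider Z (neither it nor any descendant is in the conditioning set).
  P6: open — collider(s) J are conditioned on (or have a conditioned descendant) and no non-collider on the path is in the set.
  P7: open — collider(s) J are conditioned on (or have a conditioned descendant) and no non-collider on the path is in the set.
{J} does not satisfy the backdoor criterion.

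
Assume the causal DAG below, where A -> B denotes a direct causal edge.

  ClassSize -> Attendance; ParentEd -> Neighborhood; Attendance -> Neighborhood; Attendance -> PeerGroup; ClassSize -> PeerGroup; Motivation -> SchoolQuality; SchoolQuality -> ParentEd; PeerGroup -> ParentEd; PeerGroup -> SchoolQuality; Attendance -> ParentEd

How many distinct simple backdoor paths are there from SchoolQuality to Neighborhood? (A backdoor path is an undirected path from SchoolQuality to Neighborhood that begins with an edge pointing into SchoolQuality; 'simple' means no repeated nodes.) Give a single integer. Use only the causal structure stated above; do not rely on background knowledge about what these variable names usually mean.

A backdoor path from SchoolQuality to Neighborhood is any simple undirected path whose first edge points into SchoolQuality (i.e. leaves SchoolQuality via a parent).
Parents of SchoolQuality: {Motivation, PeerGroup}.
Enumerating:
  P1: SchoolQuality <- PeerGroup <- ClassSize -> Attendance -> ParentEd -> Neighborhood
  P2: SchoolQuality <- PeerGroup <- ClassSize -> Attendance -> Neighborhood
  P3: SchoolQuality <- PeerGroup <- Attendance -> ParentEd -> Neighborhood
  P4: SchoolQuality <- PeerGroup <- Attendance -> Neighborhood
  P5: SchoolQuality <- PeerGroup -> ParentEd <- Attendance -> Neighborhood
  P6: SchoolQuality <- PeerGroup -> ParentEd -> Neighborhood
That exhausts the simple backdoor paths. Count: 6.

6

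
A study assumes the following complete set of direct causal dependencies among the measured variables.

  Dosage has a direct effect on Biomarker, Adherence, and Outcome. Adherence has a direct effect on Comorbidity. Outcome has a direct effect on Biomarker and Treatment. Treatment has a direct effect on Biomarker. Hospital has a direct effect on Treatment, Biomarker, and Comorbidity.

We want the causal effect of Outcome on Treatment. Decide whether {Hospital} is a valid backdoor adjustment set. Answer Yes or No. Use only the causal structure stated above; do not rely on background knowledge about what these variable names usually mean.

Yes

Backdoor paths from Outcome to Treatment (paths whose first edge points into Outcome):
  P1: Outcome <- Dosage -> Adherence -> Comorbidity <- Hospital -> Treatment
  P2: Outcome <- Dosage -> Adherence -> Comorbidity <- Hospital -> Biomarker <- Treatment
  P3: Outcome <- Dosage -> Biomarker <- Hospital -> Treatment
  P4: Outcome <- Dosage -> Biomarker <- Treatment
Condition 1 (no descendant of Outcome in the set): holds — descendants of Outcome are {Biomarker, Treatment}; none are in {Hospital}.
Condition 2 (every backdoor path blocked by {Hospital}):
  P1: blocked at collider Comorbidity (neither it nor any descendant is in the conditioning set).
  P2: blocked at collider Comorbidity (neither it nor any descendant is in the conditioning set).
  P3: blocked at collider Biomarker (neither it nor any descendant is in the conditioning set).
  P4: blocked at collider Biomarker (neither it nor any descendant is in the conditioning set).
{Hospital} satisfies the backdoor criterion.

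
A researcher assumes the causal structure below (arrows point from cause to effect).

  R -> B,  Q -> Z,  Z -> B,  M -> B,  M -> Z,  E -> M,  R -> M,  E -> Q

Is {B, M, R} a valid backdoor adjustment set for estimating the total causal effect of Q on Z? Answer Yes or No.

Backdoor paths from Q to Z (paths whose first edge points into Q):
  P1: Q <- E -> M <- R -> B <- Z
  P2: Q <- E -> M -> Z
  P3: Q <- E -> M -> B <- Z
Condition 1 (no descendant of Q in the set): FAILS — B is a descendant of Q.
Condition 2 (every backdoor path blocked by {B, M, R}):
  P1: blocked at fork node R ∈ conditioning set.
  P2: blocked at chain node M ∈ conditioning set.
  P3: blocked at chain node M ∈ conditioning set.
{B, M, R} does not satisfy the backdoor criterion.

No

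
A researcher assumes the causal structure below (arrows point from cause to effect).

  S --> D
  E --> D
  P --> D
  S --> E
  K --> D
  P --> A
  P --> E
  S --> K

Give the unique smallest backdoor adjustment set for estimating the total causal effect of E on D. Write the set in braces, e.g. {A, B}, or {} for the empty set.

Variables eligible for adjustment (non-descendants of E, excluding E and D): {A, K, P, S}.
Backdoor paths from E to D:
  P1: E <- P -> D
  P2: E <- S -> K -> D
  P3: E <- S -> D
The empty set is not sufficient: P1 (E <- P -> D) has no collider blocking it and no conditioned non-collider, so it is open.
Try {P, S}:
  P1: blocked at fork node P ∈ conditioning set.
  P2: blocked at fork node S ∈ conditioning set.
  P3: blocked at fork node S ∈ conditioning set.
{P, S} contains no descendant of E and blocks every backdoor path.
Every element of {P, S} is needed (dropping P leaves P1 open; dropping S leaves P2 open), so no proper subset is valid.
Among all size-2 subsets of the eligible variables, only {P, S} blocks every backdoor path, so it is the unique smallest valid adjustment set.

{P, S}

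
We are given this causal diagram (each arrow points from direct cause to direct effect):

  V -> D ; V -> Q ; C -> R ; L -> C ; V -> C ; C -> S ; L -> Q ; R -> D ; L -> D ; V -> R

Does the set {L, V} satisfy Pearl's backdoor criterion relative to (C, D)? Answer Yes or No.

Yes

Backdoor paths from C to D (paths whose first edge points into C):
  P1: C <- L -> Q <- V -> R -> D
  P2: C <- L -> Q <- V -> D
  P3: C <- L -> D
  P4: C <- V -> Q <- L -> D
  P5: C <- V -> R -> D
  P6: C <- V -> D
Condition 1 (no descendant of C in the set): holds — descendants of C are {D, R, S}; none are in {L, V}.
Condition 2 (every backdoor path blocked by {L, V}):
  P1: blocked at fork node L ∈ conditioning set.
  P2: blocked at fork node L ∈ conditioning set.
  P3: blocked at fork node L ∈ conditioning set.
  P4: blocked at fork node V ∈ conditioning set.
  P5: blocked at fork node V ∈ conditioning set.
  P6: blocked at fork node V ∈ conditioning set.
{L, V} satisfies the backdoor criterion.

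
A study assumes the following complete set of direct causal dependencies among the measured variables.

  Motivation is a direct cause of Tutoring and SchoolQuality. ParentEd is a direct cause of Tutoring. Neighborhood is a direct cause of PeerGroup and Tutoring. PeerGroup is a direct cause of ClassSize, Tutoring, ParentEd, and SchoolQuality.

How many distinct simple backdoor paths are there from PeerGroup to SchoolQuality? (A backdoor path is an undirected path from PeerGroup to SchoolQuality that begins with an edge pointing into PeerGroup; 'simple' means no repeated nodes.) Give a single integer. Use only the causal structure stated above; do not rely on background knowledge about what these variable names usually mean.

1

A backdoor path from PeerGroup to SchoolQuality is any simple undirected path whose first edge points into PeerGroup (i.e. leaves PeerGroup via a parent).
Parents of PeerGroup: {Neighborhood}.
Enumerating:
  P1: PeerGroup <- Neighborhood -> Tutoring <- Motivation -> SchoolQuality
That exhausts the simple backdoor paths. Count: 1.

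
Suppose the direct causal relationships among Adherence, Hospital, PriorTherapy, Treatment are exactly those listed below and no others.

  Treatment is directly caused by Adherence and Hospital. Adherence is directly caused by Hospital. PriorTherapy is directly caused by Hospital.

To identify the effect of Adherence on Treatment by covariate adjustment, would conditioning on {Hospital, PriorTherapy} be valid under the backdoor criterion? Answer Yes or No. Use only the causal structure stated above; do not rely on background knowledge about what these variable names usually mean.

Yes

Backdoor paths from Adherence to Treatment (paths whose first edge points into Adherence):
  P1: Adherence <- Hospital -> Treatment
Condition 1 (no descendant of Adherence in the set): holds — descendants of Adherence are {Treatment}; none are in {Hospital, PriorTherapy}.
Condition 2 (every backdoor path blocked by {Hospital, PriorTherapy}):
  P1: blocked at fork node Hospital ∈ conditioning set.
{Hospital, PriorTherapy} satisfies the backdoor criterion.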